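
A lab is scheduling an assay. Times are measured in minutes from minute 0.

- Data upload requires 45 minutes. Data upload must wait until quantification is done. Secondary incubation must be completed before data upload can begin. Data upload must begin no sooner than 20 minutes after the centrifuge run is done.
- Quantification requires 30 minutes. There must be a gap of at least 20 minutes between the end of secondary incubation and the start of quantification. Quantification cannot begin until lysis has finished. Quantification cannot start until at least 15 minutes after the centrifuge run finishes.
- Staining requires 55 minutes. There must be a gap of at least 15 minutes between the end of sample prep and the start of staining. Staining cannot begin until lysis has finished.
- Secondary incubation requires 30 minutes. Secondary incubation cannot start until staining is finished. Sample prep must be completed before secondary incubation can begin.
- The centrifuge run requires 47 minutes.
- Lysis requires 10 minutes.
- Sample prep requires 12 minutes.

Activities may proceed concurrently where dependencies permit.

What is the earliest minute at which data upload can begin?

162

Nothing blocks the centrifuge run, so it runs from minute 0 to minute 47.
Lysis has no prerequisites, so it starts at minute 0 and finishes at minute 10.
Sample prep can start immediately at minute 0; it finishes at minute 12.
For staining: sample prep (finishes minute 12, plus 15-minute gap → minute 27); lysis (finishes minute 10). Taking the maximum gives a start of minute 27, and it finishes at 27 + 55 = minute 82.
For secondary incubation: staining (finishes minute 82); sample prep (finishes minute 12). Taking the maximum gives a start of minute 82, and it finishes at 82 + 30 = minute 112.
For quantification: secondary incubation (finishes minute 112, plus 20-minute gap → minute 132); lysis (finishes minute 10); the centrifuge run (finishes minute 47, plus 15-minute gap → minute 62). Taking the maximum gives a start of minute 132, and it finishes at 132 + 30 = minute 162.
Data upload waits on quantification (finishes minute 162); secondary incubation (finishes minute 112); the centrifuge run (finishes minute 47, plus 20-minute gap → minute 67). The latest of these is minute 162, which is the earliest data upload can start.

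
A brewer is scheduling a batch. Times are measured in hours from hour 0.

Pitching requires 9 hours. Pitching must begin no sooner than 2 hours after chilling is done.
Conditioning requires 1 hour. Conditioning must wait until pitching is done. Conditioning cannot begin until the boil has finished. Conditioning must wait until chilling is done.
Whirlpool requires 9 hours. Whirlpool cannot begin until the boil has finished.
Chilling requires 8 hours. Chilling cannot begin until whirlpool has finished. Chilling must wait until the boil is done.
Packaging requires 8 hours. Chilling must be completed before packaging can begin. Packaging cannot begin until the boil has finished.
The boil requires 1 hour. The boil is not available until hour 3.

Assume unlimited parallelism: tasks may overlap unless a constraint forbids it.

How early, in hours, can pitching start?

23

The boil cannot begin until its own release at hour 3. It runs from hour 3 to 3 + 1 = hour 4.
Whirlpool waits on the boil (finishes hour 4), so it starts at hour 4 and finishes at 4 + 9 = hour 13.
For chilling: whirlpool (finishes hour 13); the boil (finishes hour 4). Taking the maximum gives a start of hour 13, and it finishes at 13 + 8 = hour 21.
Pitching waits on chilling (finishes hour 21, plus 2-hour gap → hour 23), so the earliest it can start is hour 23.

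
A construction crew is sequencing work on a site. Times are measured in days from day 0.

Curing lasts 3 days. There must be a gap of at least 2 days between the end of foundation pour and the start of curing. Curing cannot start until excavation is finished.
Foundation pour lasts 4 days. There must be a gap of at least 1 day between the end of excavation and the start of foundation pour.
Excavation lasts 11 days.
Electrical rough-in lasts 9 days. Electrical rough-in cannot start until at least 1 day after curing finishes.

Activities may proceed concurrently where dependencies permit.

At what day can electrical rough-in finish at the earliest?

31

Excavation can start immediately at day 0; it finishes at day 11.
After excavation (finishes day 11, plus 1-day gap → day 12), foundation pour can start at day 12 and finishes at day 16.
Curing cannot start until foundation pour (finishes day 16, plus 2-day gap → day 18); excavation (finishes day 11). The controlling bound is day 18, so curing finishes at 18 + 3 = day 21.
Electrical rough-in cannot begin until curing (finishes day 21, plus 1-day gap → day 22). It runs from day 22 to 22 + 9 = day 31.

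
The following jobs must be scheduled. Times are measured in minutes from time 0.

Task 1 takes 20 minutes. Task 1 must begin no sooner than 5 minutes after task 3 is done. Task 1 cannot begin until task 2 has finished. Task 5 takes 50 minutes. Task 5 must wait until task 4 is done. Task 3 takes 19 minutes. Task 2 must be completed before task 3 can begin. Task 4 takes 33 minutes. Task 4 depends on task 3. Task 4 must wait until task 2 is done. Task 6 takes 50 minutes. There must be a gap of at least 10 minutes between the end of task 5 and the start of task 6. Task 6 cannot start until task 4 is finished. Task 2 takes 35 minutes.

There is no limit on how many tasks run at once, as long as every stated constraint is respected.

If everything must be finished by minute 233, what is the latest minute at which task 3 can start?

Task 1 has no dependents, so it just needs to finish by minute 233. Starting by 233 − 20 = minute 213 achieves that.
Task 6 must finish by minute 233; it takes 50 minutes, so it must start by 233 − 50 = minute 183.
Since task 6 (must start by minute 183, minus 10-minute gap → minute 173) depends on it, task 5 must finish by minute 173. Backing off its 50-minute duration gives a latest start of minute 123.
Task 4 has several dependents: task 5 (must start by minute 123); task 6 (must start by minute 183). The earliest of those limits is minute 123, so task 4 must start by 123 − 33 = minute 90.
For task 3: task 1 (must start by minute 213, minus 5-minute gap → minute 208); task 4 (must start by minute 90). The most restrictive is minute 90; with a 19-minute duration, task 3 must start by minute 71.

71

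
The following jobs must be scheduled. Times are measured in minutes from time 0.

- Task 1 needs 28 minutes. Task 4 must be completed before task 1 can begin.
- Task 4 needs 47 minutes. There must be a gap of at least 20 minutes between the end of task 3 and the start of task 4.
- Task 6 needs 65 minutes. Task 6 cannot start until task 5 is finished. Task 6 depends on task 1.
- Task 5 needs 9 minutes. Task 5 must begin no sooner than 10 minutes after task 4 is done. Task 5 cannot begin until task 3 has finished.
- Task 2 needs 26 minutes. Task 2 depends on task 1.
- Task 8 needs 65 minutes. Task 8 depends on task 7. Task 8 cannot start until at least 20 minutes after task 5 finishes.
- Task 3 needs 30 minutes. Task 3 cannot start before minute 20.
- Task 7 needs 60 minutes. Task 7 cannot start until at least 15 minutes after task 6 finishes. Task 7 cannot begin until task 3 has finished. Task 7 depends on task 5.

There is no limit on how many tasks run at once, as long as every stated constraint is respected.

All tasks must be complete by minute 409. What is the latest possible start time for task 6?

204

Task 8 must finish by minute 409; it takes 65 minutes, so it must start by 409 − 65 = minute 344.
Task 7 feeds into task 8 (must start by minute 344); so task 7 must finish by minute 344 and therefore start by minute 284.
Task 6 has to be done before task 7 (must start by minute 284, minus 15-minute gap → minute 269). That means finishing by minute 269, i.e. starting by 269 − 65 = minute 204.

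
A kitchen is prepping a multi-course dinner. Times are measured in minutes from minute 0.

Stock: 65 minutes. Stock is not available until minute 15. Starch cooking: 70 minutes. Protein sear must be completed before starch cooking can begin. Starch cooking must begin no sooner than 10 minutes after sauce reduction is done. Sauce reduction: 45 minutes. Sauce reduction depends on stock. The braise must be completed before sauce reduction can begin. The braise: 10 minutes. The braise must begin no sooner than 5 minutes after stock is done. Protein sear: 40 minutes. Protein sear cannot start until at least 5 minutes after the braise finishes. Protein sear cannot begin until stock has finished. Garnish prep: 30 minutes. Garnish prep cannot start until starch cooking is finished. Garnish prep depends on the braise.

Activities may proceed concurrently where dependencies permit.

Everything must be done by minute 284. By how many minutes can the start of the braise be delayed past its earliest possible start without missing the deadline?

Stock waits on its own release at minute 15, so it starts at minute 15 and finishes at 15 + 65 = minute 80.
The braise cannot begin until stock (finishes minute 80, plus 5-minute gap → minute 85). It runs from minute 85 to 85 + 10 = minute 95.

Working backward from the deadline:
Garnish prep must finish by minute 284; it takes 30 minutes, so it must start by 284 − 30 = minute 254.
Starch cooking feeds into garnish prep (must start by minute 254); so starch cooking must finish by minute 254 and therefore start by minute 184.
Protein sear must finish before starch cooking (must start by minute 184). With a 40-minute duration, protein sear must start by 184 − 40 = minute 144.
Sauce reduction has to be done before starch cooking (must start by minute 184, minus 10-minute gap → minute 174). That means finishing by minute 174, i.e. starting by 174 − 45 = minute 129.
The braise feeds protein sear (must start by minute 144, minus 5-minute gap → minute 139); sauce reduction (must start by minute 129); garnish prep (must start by minute 254). Taking the minimum, the braise must finish by minute 129 and start by 129 − 10 = minute 119.
So the braise can start as early as minute 85 and as late as minute 119, giving 119 − 85 = 34 minutes of slack.

34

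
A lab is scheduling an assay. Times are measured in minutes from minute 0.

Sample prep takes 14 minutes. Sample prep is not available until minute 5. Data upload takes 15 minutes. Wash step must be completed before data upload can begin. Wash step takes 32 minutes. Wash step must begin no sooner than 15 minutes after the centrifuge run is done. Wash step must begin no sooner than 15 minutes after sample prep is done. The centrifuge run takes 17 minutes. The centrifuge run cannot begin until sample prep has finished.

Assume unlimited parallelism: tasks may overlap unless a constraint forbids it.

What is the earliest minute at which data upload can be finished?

98

Sample prep waits on its own release at minute 5, so it starts at minute 5 and finishes at 5 + 14 = minute 19.
The centrifuge run waits on sample prep (finishes minute 19), so it starts at minute 19 and finishes at 19 + 17 = minute 36.
For wash step: the centrifuge run (finishes minute 36, plus 15-minute gap → minute 51); sample prep (finishes minute 19, plus 15-minute gap → minute 34). Taking the maximum gives a start of minute 51, and it finishes at 51 + 32 = minute 83.
Data upload cannot begin until wash step (finishes minute 83). It runs from minute 83 to 83 + 15 = minute 98.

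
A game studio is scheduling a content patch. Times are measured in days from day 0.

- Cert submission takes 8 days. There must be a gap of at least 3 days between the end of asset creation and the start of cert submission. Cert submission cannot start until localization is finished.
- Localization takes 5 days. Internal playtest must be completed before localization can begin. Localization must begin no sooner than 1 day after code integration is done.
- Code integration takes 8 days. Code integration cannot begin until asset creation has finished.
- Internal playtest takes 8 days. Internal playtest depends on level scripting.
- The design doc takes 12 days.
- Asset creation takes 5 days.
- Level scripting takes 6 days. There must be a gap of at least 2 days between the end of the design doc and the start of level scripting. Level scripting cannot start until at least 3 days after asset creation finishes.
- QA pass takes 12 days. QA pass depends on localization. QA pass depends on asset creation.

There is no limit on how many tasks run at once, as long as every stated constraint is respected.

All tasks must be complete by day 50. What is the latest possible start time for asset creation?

11

QA pass has no dependents, so it just needs to finish by day 50. Starting by 50 − 12 = day 38 achieves that.
Cert submission has no dependents, so it just needs to finish by day 50. Starting by 50 − 8 = day 42 achieves that.
Localization has several dependents: QA pass (must start by day 38); cert submission (must start by day 42). The earliest of those limits is day 38, so localization must start by 38 − 5 = day 33.
Internal playtest feeds into localization (must start by day 33); so internal playtest must finish by day 33 and therefore start by day 25.
Since internal playtest (must start by day 25) depends on it, level scripting must finish by day 25. Backing off its 6-day duration gives a latest start of day 19.
Code integration must finish before localization (must start by day 33, minus 1-day gap → day 32). With an 8-day duration, code integration must start by 32 − 8 = day 24.
Asset creation has several dependents: level scripting (must start by day 19, minus 3-day gap → day 16); code integration (must start by day 24); QA pass (must start by day 38); cert submission (must start by day 42, minus 3-day gap → day 39). The earliest of those limits is day 16, so asset creation must start by 16 − 5 = day 11.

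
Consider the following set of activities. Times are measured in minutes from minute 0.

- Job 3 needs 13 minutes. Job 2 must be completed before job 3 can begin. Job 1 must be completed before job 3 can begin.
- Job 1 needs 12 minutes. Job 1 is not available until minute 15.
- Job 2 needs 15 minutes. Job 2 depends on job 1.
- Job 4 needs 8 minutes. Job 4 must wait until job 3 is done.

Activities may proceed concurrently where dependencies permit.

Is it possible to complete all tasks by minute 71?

Job 1 waits on its own release at minute 15, so it starts at minute 15 and finishes at 15 + 12 = minute 27.
Job 2 waits on job 1 (finishes minute 27), so it starts at minute 27 and finishes at 27 + 15 = minute 42.
Job 3 cannot start until job 2 (finishes minute 42); job 1 (finishes minute 27). The controlling bound is minute 42, so job 3 finishes at 42 + 13 = minute 55.
Job 4 cannot begin until job 3 (finishes minute 55). It runs from minute 55 to 55 + 8 = minute 63.
Every task is finished by minute 63, which is no later than the deadline of 71, so the schedule is feasible.

Yes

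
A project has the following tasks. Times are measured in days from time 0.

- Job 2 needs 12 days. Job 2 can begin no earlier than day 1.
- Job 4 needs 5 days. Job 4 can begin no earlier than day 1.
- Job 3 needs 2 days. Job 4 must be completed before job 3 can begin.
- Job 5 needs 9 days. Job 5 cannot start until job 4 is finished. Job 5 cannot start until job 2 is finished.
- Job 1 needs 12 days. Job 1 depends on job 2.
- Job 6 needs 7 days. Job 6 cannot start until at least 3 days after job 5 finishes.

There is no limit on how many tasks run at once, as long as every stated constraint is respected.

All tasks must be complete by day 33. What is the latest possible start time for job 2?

To finish by day 33, job 1 (duration 12) must start no later than day 21.
Nothing follows job 6; the deadline of day 33 is its only limit. It must start by 33 − 7 = day 26.
Job 5 feeds into job 6 (must start by day 26, minus 3-day gap → day 23); so job 5 must finish by day 23 and therefore start by day 14.
Job 2 must finish in time for job 1 (must start by day 21); job 5 (must start by day 14). The tightest is day 14, so job 2 must start by 14 − 12 = day 2.

2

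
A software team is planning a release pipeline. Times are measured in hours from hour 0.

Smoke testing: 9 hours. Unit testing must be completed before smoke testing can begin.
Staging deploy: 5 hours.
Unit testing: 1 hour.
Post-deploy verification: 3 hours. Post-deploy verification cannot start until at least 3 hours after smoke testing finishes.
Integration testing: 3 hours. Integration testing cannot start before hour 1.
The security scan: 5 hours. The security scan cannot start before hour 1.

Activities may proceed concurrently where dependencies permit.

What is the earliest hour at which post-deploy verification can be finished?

16

Unit testing has no prerequisites, so it starts at hour 0 and finishes at hour 1.
Smoke testing waits on unit testing (finishes hour 1), so it starts at hour 1 and finishes at 1 + 9 = hour 10.
Post-deploy verification cannot begin until smoke testing (finishes hour 10, plus 3-hour gap → hour 13). It runs from hour 13 to 13 + 3 = hour 16.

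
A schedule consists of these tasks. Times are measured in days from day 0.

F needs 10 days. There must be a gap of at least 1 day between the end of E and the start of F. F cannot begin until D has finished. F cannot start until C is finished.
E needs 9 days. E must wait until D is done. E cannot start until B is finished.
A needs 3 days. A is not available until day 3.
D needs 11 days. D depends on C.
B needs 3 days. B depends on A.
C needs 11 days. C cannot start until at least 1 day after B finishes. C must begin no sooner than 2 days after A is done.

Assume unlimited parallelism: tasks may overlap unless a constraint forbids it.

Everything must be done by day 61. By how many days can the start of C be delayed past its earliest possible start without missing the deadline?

9

After its own release at day 3, A can start at day 3 and finishes at day 6.
After A (finishes day 6), B can start at day 6 and finishes at day 9.
C needs all of B (finishes day 9, plus 1-day gap → day 10); A (finishes day 6, plus 2-day gap → day 8). That puts its earliest start at day 10; it finishes at 10 + 11 = day 21.

Working backward from the deadline:
To finish by day 61, F (duration 10) must start no later than day 51.
E must finish before F (must start by day 51, minus 1-day gap → day 50). With a 9-day duration, E must start by 50 − 9 = day 41.
For D: E (must start by day 41); F (must start by day 51). The most restrictive is day 41; with an 11-day duration, D must start by day 30.
For C: D (must start by day 30); F (must start by day 51). The most restrictive is day 30; with an 11-day duration, C must start by day 19.
So C can start as early as day 10 and as late as day 19, giving 19 − 10 = 9 days of slack.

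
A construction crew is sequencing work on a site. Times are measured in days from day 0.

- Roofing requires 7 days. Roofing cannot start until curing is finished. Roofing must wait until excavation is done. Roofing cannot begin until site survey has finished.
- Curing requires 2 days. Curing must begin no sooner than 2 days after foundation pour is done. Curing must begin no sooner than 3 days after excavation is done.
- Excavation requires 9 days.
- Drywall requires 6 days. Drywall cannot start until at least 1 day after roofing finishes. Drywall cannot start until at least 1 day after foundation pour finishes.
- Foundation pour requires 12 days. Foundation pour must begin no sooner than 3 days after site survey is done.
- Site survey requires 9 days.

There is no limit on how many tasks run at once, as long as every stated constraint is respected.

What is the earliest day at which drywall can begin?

Excavation can start immediately at day 0; it finishes at day 9.
Site survey can start immediately at day 0; it finishes at day 9.
Foundation pour cannot begin until site survey (finishes day 9, plus 3-day gap → day 12). It runs from day 12 to 12 + 12 = day 24.
Curing has to wait for foundation pour (finishes day 24, plus 2-day gap → day 26); excavation (finishes day 9, plus 3-day gap → day 12). The latest of these is day 26, so curing runs day 26 to 26 + 2 = day 28.
Roofing has to wait for curing (finishes day 28); excavation (finishes day 9); site survey (finishes day 9). The latest of these is day 28, so roofing runs day 28 to 28 + 7 = day 35.
Drywall waits on roofing (finishes day 35, plus 1-day gap → day 36); foundation pour (finishes day 24, plus 1-day gap → day 25). The latest of these is day 36, which is the earliest drywall can start.

36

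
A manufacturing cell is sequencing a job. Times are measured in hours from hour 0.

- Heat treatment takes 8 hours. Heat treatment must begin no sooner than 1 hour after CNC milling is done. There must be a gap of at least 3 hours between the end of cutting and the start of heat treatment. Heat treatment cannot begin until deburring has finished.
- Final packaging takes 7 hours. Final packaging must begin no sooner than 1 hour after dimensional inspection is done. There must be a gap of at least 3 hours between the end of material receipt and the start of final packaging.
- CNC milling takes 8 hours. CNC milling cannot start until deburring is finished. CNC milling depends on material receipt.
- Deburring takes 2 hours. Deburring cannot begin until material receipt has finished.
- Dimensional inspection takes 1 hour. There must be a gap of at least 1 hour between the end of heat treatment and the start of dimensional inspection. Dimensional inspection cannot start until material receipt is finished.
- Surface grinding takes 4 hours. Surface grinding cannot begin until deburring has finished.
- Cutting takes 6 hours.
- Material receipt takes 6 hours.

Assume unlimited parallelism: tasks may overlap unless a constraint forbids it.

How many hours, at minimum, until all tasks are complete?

35

Cutting has no prerequisites, so it starts at hour 0 and finishes at hour 6.
Material receipt can start immediately at hour 0; it finishes at hour 6.
After material receipt (finishes hour 6), deburring can start at hour 6 and finishes at hour 8.
Surface grinding cannot begin until deburring (finishes hour 8). It runs from hour 8 to 8 + 4 = hour 12.
For CNC milling: deburring (finishes hour 8); material receipt (finishes hour 6). Taking the maximum gives a start of hour 8, and it finishes at 8 + 8 = hour 16.
Heat treatment has to wait for CNC milling (finishes hour 16, plus 1-hour gap → hour 17); cutting (finishes hour 6, plus 3-hour gap → hour 9); deburring (finishes hour 8). The latest of these is hour 17, so heat treatment runs hour 17 to 17 + 8 = hour 25.
For dimensional inspection: heat treatment (finishes hour 25, plus 1-hour gap → hour 26); material receipt (finishes hour 6). Taking the maximum gives a start of hour 26, and it finishes at 26 + 1 = hour 27.
Final packaging cannot start until dimensional inspection (finishes hour 27, plus 1-hour gap → hour 28); material receipt (finishes hour 6, plus 3-hour gap → hour 9). The controlling bound is hour 28, so final packaging finishes at 28 + 7 = hour 35.
All tasks are finished once the last one completes. Finish times: Material receipt at 6, Cutting at 6, Deburring at 8, CNC milling at 16, Heat treatment at 25, Surface grinding at 12, Dimensional inspection at 27, Final packaging at 35. The latest is hour 35.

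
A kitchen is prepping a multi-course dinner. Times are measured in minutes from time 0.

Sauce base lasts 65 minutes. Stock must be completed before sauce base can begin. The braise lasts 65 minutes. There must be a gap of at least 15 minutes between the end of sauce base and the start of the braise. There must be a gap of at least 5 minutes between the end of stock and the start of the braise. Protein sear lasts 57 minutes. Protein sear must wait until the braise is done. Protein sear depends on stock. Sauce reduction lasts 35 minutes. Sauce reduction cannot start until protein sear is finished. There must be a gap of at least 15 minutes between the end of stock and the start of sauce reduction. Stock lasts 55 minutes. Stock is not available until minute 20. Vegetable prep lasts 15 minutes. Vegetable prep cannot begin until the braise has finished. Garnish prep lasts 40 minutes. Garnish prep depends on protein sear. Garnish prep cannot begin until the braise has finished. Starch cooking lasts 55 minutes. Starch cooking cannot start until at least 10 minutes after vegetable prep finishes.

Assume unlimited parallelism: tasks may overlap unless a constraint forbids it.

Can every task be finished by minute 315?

No

After its own release at minute 20, stock can start at minute 20 and finishes at minute 75.
After stock (finishes minute 75), sauce base can start at minute 75 and finishes at minute 140.
The braise needs all of sauce base (finishes minute 140, plus 15-minute gap → minute 155); stock (finishes minute 75, plus 5-minute gap → minute 80). That puts its earliest start at minute 155; it finishes at 155 + 65 = minute 220.
Vegetable prep cannot begin until the braise (finishes minute 220). It runs from minute 220 to 220 + 15 = minute 235.
Starch cooking cannot begin until vegetable prep (finishes minute 235, plus 10-minute gap → minute 245). It runs from minute 245 to 245 + 55 = minute 300.
Protein sear has to wait for the braise (finishes minute 220); stock (finishes minute 75). The latest of these is minute 220, so protein sear runs minute 220 to 220 + 57 = minute 277.
Garnish prep needs all of protein sear (finishes minute 277); the braise (finishes minute 220). That puts its earliest start at minute 277; it finishes at 277 + 40 = minute 317.
For sauce reduction: protein sear (finishes minute 277); stock (finishes minute 75, plus 15-minute gap → minute 90). Taking the maximum gives a start of minute 277, and it finishes at 277 + 35 = minute 312.
The earliest everything can be done is minute 317, which is after the deadline of 315, so it is not possible.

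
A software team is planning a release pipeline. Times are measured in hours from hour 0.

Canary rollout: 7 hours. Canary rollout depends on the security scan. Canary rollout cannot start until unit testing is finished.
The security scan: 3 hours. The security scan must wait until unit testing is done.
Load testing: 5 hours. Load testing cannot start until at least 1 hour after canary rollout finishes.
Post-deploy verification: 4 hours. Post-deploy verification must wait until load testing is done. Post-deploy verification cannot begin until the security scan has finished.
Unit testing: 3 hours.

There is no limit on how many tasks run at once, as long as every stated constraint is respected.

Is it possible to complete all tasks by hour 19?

Nothing blocks unit testing, so it runs from hour 0 to hour 3.
After unit testing (finishes hour 3), the security scan can start at hour 3 and finishes at hour 6.
For canary rollout: the security scan (finishes hour 6); unit testing (finishes hour 3). Taking the maximum gives a start of hour 6, and it finishes at 6 + 7 = hour 13.
After canary rollout (finishes hour 13, plus 1-hour gap → hour 14), load testing can start at hour 14 and finishes at hour 19.
Post-deploy verification needs all of load testing (finishes hour 19); the security scan (finishes hour 6). That puts its earliest start at hour 19; it finishes at 19 + 4 = hour 23.
The earliest everything can be done is hour 23, which is after the deadline of 19, so it is not possible.

No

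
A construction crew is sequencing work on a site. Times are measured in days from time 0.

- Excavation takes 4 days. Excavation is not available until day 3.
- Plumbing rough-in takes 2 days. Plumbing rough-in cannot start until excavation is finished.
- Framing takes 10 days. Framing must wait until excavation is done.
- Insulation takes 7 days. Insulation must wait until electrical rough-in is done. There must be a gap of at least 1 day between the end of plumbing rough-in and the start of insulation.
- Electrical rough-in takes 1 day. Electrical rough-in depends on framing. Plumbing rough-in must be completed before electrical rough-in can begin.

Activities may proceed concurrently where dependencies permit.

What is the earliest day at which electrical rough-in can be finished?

18

After its own release at day 3, excavation can start at day 3 and finishes at day 7.
Plumbing rough-in waits on excavation (finishes day 7), so it starts at day 7 and finishes at 7 + 2 = day 9.
Framing cannot begin until excavation (finishes day 7). It runs from day 7 to 7 + 10 = day 17.
Electrical rough-in needs all of framing (finishes day 17); plumbing rough-in (finishes day 9). That puts its earliest start at day 17; it finishes at 17 + 1 = day 18.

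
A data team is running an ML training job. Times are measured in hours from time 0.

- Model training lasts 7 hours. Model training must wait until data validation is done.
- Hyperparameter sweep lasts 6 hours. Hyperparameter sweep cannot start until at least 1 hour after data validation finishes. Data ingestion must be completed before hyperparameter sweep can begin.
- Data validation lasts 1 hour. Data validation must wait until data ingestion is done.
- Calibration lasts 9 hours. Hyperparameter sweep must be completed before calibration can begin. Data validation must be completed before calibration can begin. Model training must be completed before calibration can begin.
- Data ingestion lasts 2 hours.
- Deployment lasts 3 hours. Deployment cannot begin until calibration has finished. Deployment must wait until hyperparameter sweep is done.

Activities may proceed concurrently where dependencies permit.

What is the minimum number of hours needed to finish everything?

22

Data ingestion has no prerequisites, so it starts at hour 0 and finishes at hour 2.
After data ingestion (finishes hour 2), data validation can start at hour 2 and finishes at hour 3.
After data validation (finishes hour 3), model training can start at hour 3 and finishes at hour 10.
Hyperparameter sweep needs all of data validation (finishes hour 3, plus 1-hour gap → hour 4); data ingestion (finishes hour 2). That puts its earliest start at hour 4; it finishes at 4 + 6 = hour 10.
For calibration: hyperparameter sweep (finishes hour 10); data validation (finishes hour 3); model training (finishes hour 10). Taking the maximum gives a start of hour 10, and it finishes at 10 + 9 = hour 19.
For deployment: calibration (finishes hour 19); hyperparameter sweep (finishes hour 10). Taking the maximum gives a start of hour 19, and it finishes at 19 + 3 = hour 22.
All tasks are finished once the last one completes. Finish times: Data ingestion at 2, Data validation at 3, Hyperparameter sweep at 10, Model training at 10, Calibration at 19, Deployment at 22. The latest is hour 22.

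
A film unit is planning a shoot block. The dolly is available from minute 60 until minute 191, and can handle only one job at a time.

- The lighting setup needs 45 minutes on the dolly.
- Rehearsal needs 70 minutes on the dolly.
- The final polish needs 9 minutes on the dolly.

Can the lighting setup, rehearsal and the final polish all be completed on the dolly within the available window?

The dolly window is 191 − 60 = 131 minutes.
Running back to back, the jobs need 45 + 70 + 9 = 124 minutes on the dolly.
Since 124 ≤ 131, they fit within the window.

Yes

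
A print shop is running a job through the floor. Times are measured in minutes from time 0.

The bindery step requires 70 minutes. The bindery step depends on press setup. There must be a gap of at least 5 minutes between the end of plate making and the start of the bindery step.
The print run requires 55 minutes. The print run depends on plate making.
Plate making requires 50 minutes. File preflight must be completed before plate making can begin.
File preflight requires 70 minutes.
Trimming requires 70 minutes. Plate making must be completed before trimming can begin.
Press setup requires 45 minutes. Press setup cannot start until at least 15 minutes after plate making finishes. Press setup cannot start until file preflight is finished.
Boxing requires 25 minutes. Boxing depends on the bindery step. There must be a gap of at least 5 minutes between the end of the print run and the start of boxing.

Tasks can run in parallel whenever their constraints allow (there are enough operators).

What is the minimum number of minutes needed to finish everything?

275

File preflight has no prerequisites, so it starts at minute 0 and finishes at minute 70.
Plate making cannot begin until file preflight (finishes minute 70). It runs from minute 70 to 70 + 50 = minute 120.
Trimming cannot begin until plate making (finishes minute 120). It runs from minute 120 to 120 + 70 = minute 190.
The print run waits on plate making (finishes minute 120), so it starts at minute 120 and finishes at 120 + 55 = minute 175.
Press setup has to wait for plate making (finishes minute 120, plus 15-minute gap → minute 135); file preflight (finishes minute 70). The latest of these is minute 135, so press setup runs minute 135 to 135 + 45 = minute 180.
The bindery step needs all of press setup (finishes minute 180); plate making (finishes minute 120, plus 5-minute gap → minute 125). That puts its earliest start at minute 180; it finishes at 180 + 70 = minute 250.
Boxing cannot start until the bindery step (finishes minute 250); the print run (finishes minute 175, plus 5-minute gap → minute 180). The controlling bound is minute 250, so boxing finishes at 250 + 25 = minute 275.
All tasks are finished once the last one completes. Finish times: File preflight at 70, Plate making at 120, Press setup at 180, The print run at 175, Trimming at 190, The bindery step at 250, Boxing at 275. The latest is minute 275.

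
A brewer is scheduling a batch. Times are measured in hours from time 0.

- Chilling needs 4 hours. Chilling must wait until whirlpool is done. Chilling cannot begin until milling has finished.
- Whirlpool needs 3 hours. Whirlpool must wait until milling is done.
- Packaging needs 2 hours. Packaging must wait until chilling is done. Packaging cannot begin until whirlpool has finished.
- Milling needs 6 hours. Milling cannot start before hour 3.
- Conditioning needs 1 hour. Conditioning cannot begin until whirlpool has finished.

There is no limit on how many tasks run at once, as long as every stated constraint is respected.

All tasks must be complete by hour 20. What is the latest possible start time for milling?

To finish by hour 20, packaging (duration 2) must start no later than hour 18.
Since packaging (must start by hour 18) depends on it, chilling must finish by hour 18. Backing off its 4-hour duration gives a latest start of hour 14.
Conditioning has no dependents, so it just needs to finish by hour 20. Starting by 20 − 1 = hour 19 achieves that.
Whirlpool feeds chilling (must start by hour 14); conditioning (must start by hour 19); packaging (must start by hour 18). Taking the minimum, whirlpool must finish by hour 14 and start by 14 − 3 = hour 11.
For milling: whirlpool (must start by hour 11); chilling (must start by hour 14). The most restrictive is hour 11; with a 6-hour duration, milling must start by hour 5.

5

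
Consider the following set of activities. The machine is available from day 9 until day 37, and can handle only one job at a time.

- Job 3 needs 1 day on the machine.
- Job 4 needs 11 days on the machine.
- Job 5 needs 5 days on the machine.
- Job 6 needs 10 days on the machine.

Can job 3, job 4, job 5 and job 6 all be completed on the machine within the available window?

Yes

The machine window is 37 − 9 = 28 days.
Running back to back, the jobs need 1 + 11 + 5 + 10 = 27 days on the machine.
Since 27 ≤ 28, they fit within the window.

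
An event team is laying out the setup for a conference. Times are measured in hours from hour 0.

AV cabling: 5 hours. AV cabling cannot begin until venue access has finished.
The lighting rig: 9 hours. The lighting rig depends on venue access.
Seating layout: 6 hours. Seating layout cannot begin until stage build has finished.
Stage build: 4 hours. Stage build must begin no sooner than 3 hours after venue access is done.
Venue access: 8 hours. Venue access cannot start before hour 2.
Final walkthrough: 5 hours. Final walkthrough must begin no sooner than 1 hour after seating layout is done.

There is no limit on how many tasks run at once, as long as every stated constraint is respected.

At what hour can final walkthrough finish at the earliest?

After its own release at hour 2, venue access can start at hour 2 and finishes at hour 10.
After venue access (finishes hour 10, plus 3-hour gap → hour 13), stage build can start at hour 13 and finishes at hour 17.
After stage build (finishes hour 17), seating layout can start at hour 17 and finishes at hour 23.
Final walkthrough cannot begin until seating layout (finishes hour 23, plus 1-hour gap → hour 24). It runs from hour 24 to 24 + 5 = hour 29.

29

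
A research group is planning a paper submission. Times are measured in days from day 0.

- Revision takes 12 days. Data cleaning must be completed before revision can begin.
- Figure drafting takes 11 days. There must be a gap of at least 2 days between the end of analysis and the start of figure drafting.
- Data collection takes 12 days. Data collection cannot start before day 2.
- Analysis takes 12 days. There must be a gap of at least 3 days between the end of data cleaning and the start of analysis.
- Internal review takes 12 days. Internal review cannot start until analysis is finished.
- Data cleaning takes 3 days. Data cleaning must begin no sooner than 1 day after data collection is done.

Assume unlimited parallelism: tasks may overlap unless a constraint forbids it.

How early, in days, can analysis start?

21

Data collection waits on its own release at day 2, so it starts at day 2 and finishes at 2 + 12 = day 14.
Data cleaning cannot begin until data collection (finishes day 14, plus 1-day gap → day 15). It runs from day 15 to 15 + 3 = day 18.
Analysis waits on data cleaning (finishes day 18, plus 3-day gap → day 21), so the earliest it can start is day 21.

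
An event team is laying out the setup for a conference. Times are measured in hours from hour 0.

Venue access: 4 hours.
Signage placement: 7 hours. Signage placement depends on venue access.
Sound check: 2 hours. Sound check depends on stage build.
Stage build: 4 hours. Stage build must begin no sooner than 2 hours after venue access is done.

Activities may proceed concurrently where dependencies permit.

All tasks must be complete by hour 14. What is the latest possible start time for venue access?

2

To finish by hour 14, sound check (duration 2) must start no later than hour 12.
Since sound check (must start by hour 12) depends on it, stage build must finish by hour 12. Backing off its 4-hour duration gives a latest start of hour 8.
Signage placement must finish by hour 14; it takes 7 hours, so it must start by 14 − 7 = hour 7.
Venue access feeds stage build (must start by hour 8, minus 2-hour gap → hour 6); signage placement (must start by hour 7). Taking the minimum, venue access must finish by hour 6 and start by 6 − 4 = hour 2.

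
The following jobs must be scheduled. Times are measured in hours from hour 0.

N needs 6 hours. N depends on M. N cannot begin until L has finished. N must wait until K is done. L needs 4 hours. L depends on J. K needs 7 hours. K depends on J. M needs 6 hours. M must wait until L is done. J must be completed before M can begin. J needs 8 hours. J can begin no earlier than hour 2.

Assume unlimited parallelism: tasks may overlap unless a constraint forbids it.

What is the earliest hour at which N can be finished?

26

J cannot begin until its own release at hour 2. It runs from hour 2 to 2 + 8 = hour 10.
L cannot begin until J (finishes hour 10). It runs from hour 10 to 10 + 4 = hour 14.
For M: L (finishes hour 14); J (finishes hour 10). Taking the maximum gives a start of hour 14, and it finishes at 14 + 6 = hour 20.
After J (finishes hour 10), K can start at hour 10 and finishes at hour 17.
N cannot start until M (finishes hour 20); L (finishes hour 14); K (finishes hour 17). The controlling bound is hour 20, so N finishes at 20 + 6 = hour 26.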